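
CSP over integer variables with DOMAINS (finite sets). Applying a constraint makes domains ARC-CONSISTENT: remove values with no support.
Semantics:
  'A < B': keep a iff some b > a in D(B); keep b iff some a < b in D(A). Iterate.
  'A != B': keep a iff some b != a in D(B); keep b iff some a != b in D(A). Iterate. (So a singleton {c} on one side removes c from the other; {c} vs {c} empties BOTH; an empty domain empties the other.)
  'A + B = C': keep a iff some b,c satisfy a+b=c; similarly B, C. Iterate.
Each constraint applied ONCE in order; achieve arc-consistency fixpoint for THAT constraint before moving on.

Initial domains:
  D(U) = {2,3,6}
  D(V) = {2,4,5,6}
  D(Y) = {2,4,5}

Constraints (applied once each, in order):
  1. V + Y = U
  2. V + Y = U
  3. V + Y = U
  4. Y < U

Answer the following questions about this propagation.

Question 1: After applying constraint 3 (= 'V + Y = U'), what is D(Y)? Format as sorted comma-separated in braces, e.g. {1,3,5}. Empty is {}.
Constraint 1 (V + Y = U) on D(V)={2,4,5,6} D(Y)={2,4,5} D(U)={2,3,6}: V {2,4,5,6}->{2,4}; Y {2,4,5}->{2,4}; U {2,3,6}->{6}
Constraint 2 (V + Y = U) on D(V)={2,4} D(Y)={2,4} D(U)={6}: no change
Constraint 3 (V + Y = U) on D(V)={2,4} D(Y)={2,4} D(U)={6}: no change
So after constraint 3: D(Y) = {2,4}

Answer: {2,4}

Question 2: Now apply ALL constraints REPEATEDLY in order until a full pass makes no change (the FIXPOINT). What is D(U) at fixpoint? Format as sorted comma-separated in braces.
pass 0 (initial): D(U)={2,3,6}
pass 1: U {2,3,6}->{6}; V {2,4,5,6}->{2,4}; Y {2,4,5}->{2,4}
pass 2: no change
Fixpoint after 2 passes: D(U) = {6}

Answer: {6}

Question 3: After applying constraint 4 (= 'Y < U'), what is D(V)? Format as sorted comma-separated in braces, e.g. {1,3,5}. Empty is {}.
Constraint 1 (V + Y = U) on D(V)={2,4,5,6} D(Y)={2,4,5} D(U)={2,3,6}: V {2,4,5,6}->{2,4}; Y {2,4,5}->{2,4}; U {2,3,6}->{6}
Constraint 2 (V + Y = U) on D(V)={2,4} D(Y)={2,4} D(U)={6}: no change
Constraint 3 (V + Y = U) on D(V)={2,4} D(Y)={2,4} D(U)={6}: no change
Constraint 4 (Y < U) on D(Y)={2,4} D(U)={6}: no change
So after constraint 4: D(V) = {2,4}

Answer: {2,4}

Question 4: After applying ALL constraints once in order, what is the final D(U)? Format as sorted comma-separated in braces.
Constraint 1 (V + Y = U) on D(V)={2,4,5,6} D(Y)={2,4,5} D(U)={2,3,6}: V {2,4,5,6}->{2,4}; Y {2,4,5}->{2,4}; U {2,3,6}->{6}
Constraint 2 (V + Y = U) on D(V)={2,4} D(Y)={2,4} D(U)={6}: no change
Constraint 3 (V + Y = U) on D(V)={2,4} D(Y)={2,4} D(U)={6}: no change
Constraint 4 (Y < U) on D(Y)={2,4} D(U)={6}: no change
So after all 4 constraints: D(U) = {6}

Answer: {6}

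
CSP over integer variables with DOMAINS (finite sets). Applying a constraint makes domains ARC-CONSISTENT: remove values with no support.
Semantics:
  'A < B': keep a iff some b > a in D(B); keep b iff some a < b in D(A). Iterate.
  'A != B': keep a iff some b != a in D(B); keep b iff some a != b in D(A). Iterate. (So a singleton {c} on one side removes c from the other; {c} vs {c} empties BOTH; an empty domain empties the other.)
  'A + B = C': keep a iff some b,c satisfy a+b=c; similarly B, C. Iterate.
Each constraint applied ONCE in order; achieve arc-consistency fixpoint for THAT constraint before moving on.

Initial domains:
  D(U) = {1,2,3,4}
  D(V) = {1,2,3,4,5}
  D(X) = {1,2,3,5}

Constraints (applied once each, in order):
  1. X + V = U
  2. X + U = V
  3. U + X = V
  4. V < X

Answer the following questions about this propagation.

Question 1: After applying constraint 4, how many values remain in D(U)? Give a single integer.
Answer: 1

Derivation:
Constraint 1 (X + V = U) on D(X)={1,2,3,5} D(V)={1,2,3,4,5} D(U)={1,2,3,4}: X {1,2,3,5}->{1,2,3}; V {1,2,3,4,5}->{1,2,3}; U {1,2,3,4}->{2,3,4}
Constraint 2 (X + U = V) on D(X)={1,2,3} D(U)={2,3,4} D(V)={1,2,3}: X {1,2,3}->{1}; U {2,3,4}->{2}; V {1,2,3}->{3}
Constraint 3 (U + X = V) on D(U)={2} D(X)={1} D(V)={3}: no change
Constraint 4 (V < X) on D(V)={3} D(X)={1}: V {3}->{}; X {1}->{}
So after constraint 4: D(U)={2}, size = 1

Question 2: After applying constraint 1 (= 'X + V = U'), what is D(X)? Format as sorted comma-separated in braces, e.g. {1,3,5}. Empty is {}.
Answer: {1,2,3}

Derivation:
Constraint 1 (X + V = U) on D(X)={1,2,3,5} D(V)={1,2,3,4,5} D(U)={1,2,3,4}: X {1,2,3,5}->{1,2,3}; V {1,2,3,4,5}->{1,2,3}; U {1,2,3,4}->{2,3,4}
So after constraint 1: D(X) = {1,2,3}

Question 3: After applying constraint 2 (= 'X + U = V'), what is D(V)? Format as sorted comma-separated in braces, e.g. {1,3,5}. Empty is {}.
Constraint 1 (X + V = U) on D(X)={1,2,3,5} D(V)={1,2,3,4,5} D(U)={1,2,3,4}: X {1,2,3,5}->{1,2,3}; V {1,2,3,4,5}->{1,2,3}; U {1,2,3,4}->{2,3,4}
Constraint 2 (X + U = V) on D(X)={1,2,3} D(U)={2,3,4} D(V)={1,2,3}: X {1,2,3}->{1}; U {2,3,4}->{2}; V {1,2,3}->{3}
So after constraint 2: D(V) = {3}

Answer: {3}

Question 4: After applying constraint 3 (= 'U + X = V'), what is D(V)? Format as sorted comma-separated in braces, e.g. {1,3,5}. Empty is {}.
Constraint 1 (X + V = U) on D(X)={1,2,3,5} D(V)={1,2,3,4,5} D(U)={1,2,3,4}: X {1,2,3,5}->{1,2,3}; V {1,2,3,4,5}->{1,2,3}; U {1,2,3,4}->{2,3,4}
Constraint 2 (X + U = V) on D(X)={1,2,3} D(U)={2,3,4} D(V)={1,2,3}: X {1,2,3}->{1}; U {2,3,4}->{2}; V {1,2,3}->{3}
Constraint 3 (U + X = V) on D(U)={2} D(X)={1} D(V)={3}: no change
So after constraint 3: D(V) = {3}

Answer: {3}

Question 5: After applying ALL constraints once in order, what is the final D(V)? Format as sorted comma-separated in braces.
Constraint 1 (X + V = U) on D(X)={1,2,3,5} D(V)={1,2,3,4,5} D(U)={1,2,3,4}: X {1,2,3,5}->{1,2,3}; V {1,2,3,4,5}->{1,2,3}; U {1,2,3,4}->{2,3,4}
Constraint 2 (X + U = V) on D(X)={1,2,3} D(U)={2,3,4} D(V)={1,2,3}: X {1,2,3}->{1}; U {2,3,4}->{2}; V {1,2,3}->{3}
Constraint 3 (U + X = V) on D(U)={2} D(X)={1} D(V)={3}: no change
Constraint 4 (V < X) on D(V)={3} D(X)={1}: V {3}->{}; X {1}->{}
So after all 4 constraints: D(V) = {}

Answer: {}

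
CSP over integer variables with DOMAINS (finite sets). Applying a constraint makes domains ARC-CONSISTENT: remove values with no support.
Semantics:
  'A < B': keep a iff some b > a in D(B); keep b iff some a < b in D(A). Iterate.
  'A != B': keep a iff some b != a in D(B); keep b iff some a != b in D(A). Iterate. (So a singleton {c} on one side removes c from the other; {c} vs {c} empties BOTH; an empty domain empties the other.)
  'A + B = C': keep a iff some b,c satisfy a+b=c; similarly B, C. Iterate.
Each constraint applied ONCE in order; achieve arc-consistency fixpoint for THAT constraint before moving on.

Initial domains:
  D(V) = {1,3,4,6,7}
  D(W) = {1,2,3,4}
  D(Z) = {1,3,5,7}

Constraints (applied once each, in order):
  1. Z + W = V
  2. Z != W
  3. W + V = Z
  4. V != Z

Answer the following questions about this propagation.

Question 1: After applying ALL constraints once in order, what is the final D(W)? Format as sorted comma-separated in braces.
Constraint 1 (Z + W = V) on D(Z)={1,3,5,7} D(W)={1,2,3,4} D(V)={1,3,4,6,7}: Z {1,3,5,7}->{1,3,5}; V {1,3,4,6,7}->{3,4,6,7}
Constraint 2 (Z != W) on D(Z)={1,3,5} D(W)={1,2,3,4}: no change
Constraint 3 (W + V = Z) on D(W)={1,2,3,4} D(V)={3,4,6,7} D(Z)={1,3,5}: W {1,2,3,4}->{1,2}; V {3,4,6,7}->{3,4}; Z {1,3,5}->{5}
Constraint 4 (V != Z) on D(V)={3,4} D(Z)={5}: no change
So after all 4 constraints: D(W) = {1,2}

Answer: {1,2}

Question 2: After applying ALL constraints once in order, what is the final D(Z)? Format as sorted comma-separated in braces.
Answer: {5}

Derivation:
Constraint 1 (Z + W = V) on D(Z)={1,3,5,7} D(W)={1,2,3,4} D(V)={1,3,4,6,7}: Z {1,3,5,7}->{1,3,5}; V {1,3,4,6,7}->{3,4,6,7}
Constraint 2 (Z != W) on D(Z)={1,3,5} D(W)={1,2,3,4}: no change
Constraint 3 (W + V = Z) on D(W)={1,2,3,4} D(V)={3,4,6,7} D(Z)={1,3,5}: W {1,2,3,4}->{1,2}; V {3,4,6,7}->{3,4}; Z {1,3,5}->{5}
Constraint 4 (V != Z) on D(V)={3,4} D(Z)={5}: no change
So after all 4 constraints: D(Z) = {5}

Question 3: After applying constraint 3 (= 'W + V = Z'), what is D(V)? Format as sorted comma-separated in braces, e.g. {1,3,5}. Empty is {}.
Answer: {3,4}

Derivation:
Constraint 1 (Z + W = V) on D(Z)={1,3,5,7} D(W)={1,2,3,4} D(V)={1,3,4,6,7}: Z {1,3,5,7}->{1,3,5}; V {1,3,4,6,7}->{3,4,6,7}
Constraint 2 (Z != W) on D(Z)={1,3,5} D(W)={1,2,3,4}: no change
Constraint 3 (W + V = Z) on D(W)={1,2,3,4} D(V)={3,4,6,7} D(Z)={1,3,5}: W {1,2,3,4}->{1,2}; V {3,4,6,7}->{3,4}; Z {1,3,5}->{5}
So after constraint 3: D(V) = {3,4}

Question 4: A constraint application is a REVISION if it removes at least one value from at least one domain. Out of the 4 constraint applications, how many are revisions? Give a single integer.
Answer: 2

Derivation:
Constraint 1 (Z + W = V) on D(Z)={1,3,5,7} D(W)={1,2,3,4} D(V)={1,3,4,6,7}: Z {1,3,5,7}->{1,3,5}; V {1,3,4,6,7}->{3,4,6,7} => REVISION
Constraint 2 (Z != W) on D(Z)={1,3,5} D(W)={1,2,3,4}: no change => not a revision
Constraint 3 (W + V = Z) on D(W)={1,2,3,4} D(V)={3,4,6,7} D(Z)={1,3,5}: W {1,2,3,4}->{1,2}; V {3,4,6,7}->{3,4}; Z {1,3,5}->{5} => REVISION
Constraint 4 (V != Z) on D(V)={3,4} D(Z)={5}: no change => not a revision
Total revisions = 2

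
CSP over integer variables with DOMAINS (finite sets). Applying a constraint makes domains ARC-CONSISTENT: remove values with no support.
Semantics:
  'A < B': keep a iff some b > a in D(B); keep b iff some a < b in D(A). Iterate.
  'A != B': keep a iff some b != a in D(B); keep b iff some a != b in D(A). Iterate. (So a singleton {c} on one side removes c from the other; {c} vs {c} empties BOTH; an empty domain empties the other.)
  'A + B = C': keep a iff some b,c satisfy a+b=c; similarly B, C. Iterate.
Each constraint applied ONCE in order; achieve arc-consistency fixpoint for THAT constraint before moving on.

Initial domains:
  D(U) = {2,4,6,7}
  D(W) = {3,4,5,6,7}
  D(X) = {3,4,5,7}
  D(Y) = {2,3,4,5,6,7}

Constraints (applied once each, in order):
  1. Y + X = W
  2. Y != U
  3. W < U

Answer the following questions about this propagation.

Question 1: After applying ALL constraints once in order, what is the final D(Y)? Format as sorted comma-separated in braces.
Constraint 1 (Y + X = W) on D(Y)={2,3,4,5,6,7} D(X)={3,4,5,7} D(W)={3,4,5,6,7}: Y {2,3,4,5,6,7}->{2,3,4}; X {3,4,5,7}->{3,4,5}; W {3,4,5,6,7}->{5,6,7}
Constraint 2 (Y != U) on D(Y)={2,3,4} D(U)={2,4,6,7}: no change
Constraint 3 (W < U) on D(W)={5,6,7} D(U)={2,4,6,7}: W {5,6,7}->{5,6}; U {2,4,6,7}->{6,7}
So after all 3 constraints: D(Y) = {2,3,4}

Answer: {2,3,4}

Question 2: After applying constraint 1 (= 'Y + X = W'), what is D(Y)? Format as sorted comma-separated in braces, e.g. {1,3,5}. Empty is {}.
Answer: {2,3,4}

Derivation:
Constraint 1 (Y + X = W) on D(Y)={2,3,4,5,6,7} D(X)={3,4,5,7} D(W)={3,4,5,6,7}: Y {2,3,4,5,6,7}->{2,3,4}; X {3,4,5,7}->{3,4,5}; W {3,4,5,6,7}->{5,6,7}
So after constraint 1: D(Y) = {2,3,4}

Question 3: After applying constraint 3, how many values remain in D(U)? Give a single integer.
Answer: 2

Derivation:
Constraint 1 (Y + X = W) on D(Y)={2,3,4,5,6,7} D(X)={3,4,5,7} D(W)={3,4,5,6,7}: Y {2,3,4,5,6,7}->{2,3,4}; X {3,4,5,7}->{3,4,5}; W {3,4,5,6,7}->{5,6,7}
Constraint 2 (Y != U) on D(Y)={2,3,4} D(U)={2,4,6,7}: no change
Constraint 3 (W < U) on D(W)={5,6,7} D(U)={2,4,6,7}: W {5,6,7}->{5,6}; U {2,4,6,7}->{6,7}
So after constraint 3: D(U)={6,7}, size = 2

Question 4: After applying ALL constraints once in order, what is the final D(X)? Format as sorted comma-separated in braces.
Constraint 1 (Y + X = W) on D(Y)={2,3,4,5,6,7} D(X)={3,4,5,7} D(W)={3,4,5,6,7}: Y {2,3,4,5,6,7}->{2,3,4}; X {3,4,5,7}->{3,4,5}; W {3,4,5,6,7}->{5,6,7}
Constraint 2 (Y != U) on D(Y)={2,3,4} D(U)={2,4,6,7}: no change
Constraint 3 (W < U) on D(W)={5,6,7} D(U)={2,4,6,7}: W {5,6,7}->{5,6}; U {2,4,6,7}->{6,7}
So after all 3 constraints: D(X) = {3,4,5}

Answer: {3,4,5}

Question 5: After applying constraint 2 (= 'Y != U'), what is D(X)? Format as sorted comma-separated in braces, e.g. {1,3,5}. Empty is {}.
Constraint 1 (Y + X = W) on D(Y)={2,3,4,5,6,7} D(X)={3,4,5,7} D(W)={3,4,5,6,7}: Y {2,3,4,5,6,7}->{2,3,4}; X {3,4,5,7}->{3,4,5}; W {3,4,5,6,7}->{5,6,7}
Constraint 2 (Y != U) on D(Y)={2,3,4} D(U)={2,4,6,7}: no change
So after constraint 2: D(X) = {3,4,5}

Answer: {3,4,5}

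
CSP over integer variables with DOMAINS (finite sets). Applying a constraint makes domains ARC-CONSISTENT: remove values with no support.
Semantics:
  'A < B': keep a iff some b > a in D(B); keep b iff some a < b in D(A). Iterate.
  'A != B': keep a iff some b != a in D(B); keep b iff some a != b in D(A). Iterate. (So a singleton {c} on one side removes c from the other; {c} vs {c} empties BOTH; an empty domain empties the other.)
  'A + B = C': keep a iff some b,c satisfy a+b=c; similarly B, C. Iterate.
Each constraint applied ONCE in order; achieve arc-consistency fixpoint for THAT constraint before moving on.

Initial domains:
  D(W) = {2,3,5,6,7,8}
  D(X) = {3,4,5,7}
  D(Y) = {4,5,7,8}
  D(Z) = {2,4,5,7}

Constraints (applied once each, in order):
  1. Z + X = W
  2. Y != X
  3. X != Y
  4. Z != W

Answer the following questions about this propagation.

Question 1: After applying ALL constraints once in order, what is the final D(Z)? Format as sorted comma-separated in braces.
Constraint 1 (Z + X = W) on D(Z)={2,4,5,7} D(X)={3,4,5,7} D(W)={2,3,5,6,7,8}: Z {2,4,5,7}->{2,4,5}; X {3,4,5,7}->{3,4,5}; W {2,3,5,6,7,8}->{5,6,7,8}
Constraint 2 (Y != X) on D(Y)={4,5,7,8} D(X)={3,4,5}: no change
Constraint 3 (X != Y) on D(X)={3,4,5} D(Y)={4,5,7,8}: no change
Constraint 4 (Z != W) on D(Z)={2,4,5} D(W)={5,6,7,8}: no change
So after all 4 constraints: D(Z) = {2,4,5}

Answer: {2,4,5}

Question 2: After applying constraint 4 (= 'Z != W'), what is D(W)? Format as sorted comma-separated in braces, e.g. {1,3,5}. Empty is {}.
Constraint 1 (Z + X = W) on D(Z)={2,4,5,7} D(X)={3,4,5,7} D(W)={2,3,5,6,7,8}: Z {2,4,5,7}->{2,4,5}; X {3,4,5,7}->{3,4,5}; W {2,3,5,6,7,8}->{5,6,7,8}
Constraint 2 (Y != X) on D(Y)={4,5,7,8} D(X)={3,4,5}: no change
Constraint 3 (X != Y) on D(X)={3,4,5} D(Y)={4,5,7,8}: no change
Constraint 4 (Z != W) on D(Z)={2,4,5} D(W)={5,6,7,8}: no change
So after constraint 4: D(W) = {5,6,7,8}

Answer: {5,6,7,8}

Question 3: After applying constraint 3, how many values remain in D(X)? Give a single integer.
Constraint 1 (Z + X = W) on D(Z)={2,4,5,7} D(X)={3,4,5,7} D(W)={2,3,5,6,7,8}: Z {2,4,5,7}->{2,4,5}; X {3,4,5,7}->{3,4,5}; W {2,3,5,6,7,8}->{5,6,7,8}
Constraint 2 (Y != X) on D(Y)={4,5,7,8} D(X)={3,4,5}: no change
Constraint 3 (X != Y) on D(X)={3,4,5} D(Y)={4,5,7,8}: no change
So after constraint 3: D(X)={3,4,5}, size = 3

Answer: 3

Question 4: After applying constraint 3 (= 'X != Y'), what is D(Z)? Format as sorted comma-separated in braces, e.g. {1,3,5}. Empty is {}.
Answer: {2,4,5}

Derivation:
Constraint 1 (Z + X = W) on D(Z)={2,4,5,7} D(X)={3,4,5,7} D(W)={2,3,5,6,7,8}: Z {2,4,5,7}->{2,4,5}; X {3,4,5,7}->{3,4,5}; W {2,3,5,6,7,8}->{5,6,7,8}
Constraint 2 (Y != X) on D(Y)={4,5,7,8} D(X)={3,4,5}: no change
Constraint 3 (X != Y) on D(X)={3,4,5} D(Y)={4,5,7,8}: no change
So after constraint 3: D(Z) = {2,4,5}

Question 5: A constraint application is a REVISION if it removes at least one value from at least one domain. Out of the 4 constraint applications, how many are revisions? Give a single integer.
Constraint 1 (Z + X = W) on D(Z)={2,4,5,7} D(X)={3,4,5,7} D(W)={2,3,5,6,7,8}: Z {2,4,5,7}->{2,4,5}; X {3,4,5,7}->{3,4,5}; W {2,3,5,6,7,8}->{5,6,7,8} => REVISION
Constraint 2 (Y != X) on D(Y)={4,5,7,8} D(X)={3,4,5}: no change => not a revision
Constraint 3 (X != Y) on D(X)={3,4,5} D(Y)={4,5,7,8}: no change => not a revision
Constraint 4 (Z != W) on D(Z)={2,4,5} D(W)={5,6,7,8}: no change => not a revision
Total revisions = 1

Answer: 1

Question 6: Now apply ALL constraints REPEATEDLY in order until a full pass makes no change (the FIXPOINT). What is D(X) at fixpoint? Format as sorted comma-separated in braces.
Answer: {3,4,5}

Derivation:
pass 0 (initial): D(X)={3,4,5,7}
pass 1: W {2,3,5,6,7,8}->{5,6,7,8}; X {3,4,5,7}->{3,4,5}; Z {2,4,5,7}->{2,4,5}
pass 2: no change
Fixpoint after 2 passes: D(X) = {3,4,5}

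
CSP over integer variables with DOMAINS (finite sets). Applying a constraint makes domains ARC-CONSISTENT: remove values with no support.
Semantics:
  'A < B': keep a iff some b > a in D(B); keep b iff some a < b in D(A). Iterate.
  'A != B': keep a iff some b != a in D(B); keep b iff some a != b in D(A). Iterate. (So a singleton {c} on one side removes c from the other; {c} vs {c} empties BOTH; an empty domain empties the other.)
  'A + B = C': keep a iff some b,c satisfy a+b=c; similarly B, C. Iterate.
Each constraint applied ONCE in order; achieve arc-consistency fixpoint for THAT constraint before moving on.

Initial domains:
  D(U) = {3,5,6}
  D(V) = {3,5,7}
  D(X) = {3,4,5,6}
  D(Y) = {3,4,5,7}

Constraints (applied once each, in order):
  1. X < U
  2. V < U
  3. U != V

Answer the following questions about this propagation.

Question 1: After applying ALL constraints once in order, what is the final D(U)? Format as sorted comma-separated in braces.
Constraint 1 (X < U) on D(X)={3,4,5,6} D(U)={3,5,6}: X {3,4,5,6}->{3,4,5}; U {3,5,6}->{5,6}
Constraint 2 (V < U) on D(V)={3,5,7} D(U)={5,6}: V {3,5,7}->{3,5}
Constraint 3 (U != V) on D(U)={5,6} D(V)={3,5}: no change
So after all 3 constraints: D(U) = {5,6}

Answer: {5,6}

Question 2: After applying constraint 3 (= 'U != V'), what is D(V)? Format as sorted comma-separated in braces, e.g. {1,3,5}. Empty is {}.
Answer: {3,5}

Derivation:
Constraint 1 (X < U) on D(X)={3,4,5,6} D(U)={3,5,6}: X {3,4,5,6}->{3,4,5}; U {3,5,6}->{5,6}
Constraint 2 (V < U) on D(V)={3,5,7} D(U)={5,6}: V {3,5,7}->{3,5}
Constraint 3 (U != V) on D(U)={5,6} D(V)={3,5}: no change
So after constraint 3: D(V) = {3,5}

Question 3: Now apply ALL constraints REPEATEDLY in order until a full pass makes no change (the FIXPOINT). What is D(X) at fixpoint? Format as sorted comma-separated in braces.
pass 0 (initial): D(X)={3,4,5,6}
pass 1: U {3,5,6}->{5,6}; V {3,5,7}->{3,5}; X {3,4,5,6}->{3,4,5}
pass 2: no change
Fixpoint after 2 passes: D(X) = {3,4,5}

Answer: {3,4,5}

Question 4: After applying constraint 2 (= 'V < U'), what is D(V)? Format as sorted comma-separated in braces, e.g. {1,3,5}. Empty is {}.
Answer: {3,5}

Derivation:
Constraint 1 (X < U) on D(X)={3,4,5,6} D(U)={3,5,6}: X {3,4,5,6}->{3,4,5}; U {3,5,6}->{5,6}
Constraint 2 (V < U) on D(V)={3,5,7} D(U)={5,6}: V {3,5,7}->{3,5}
So after constraint 2: D(V) = {3,5}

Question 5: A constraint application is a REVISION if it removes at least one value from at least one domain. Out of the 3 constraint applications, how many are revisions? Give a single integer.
Answer: 2

Derivation:
Constraint 1 (X < U) on D(X)={3,4,5,6} D(U)={3,5,6}: X {3,4,5,6}->{3,4,5}; U {3,5,6}->{5,6} => REVISION
Constraint 2 (V < U) on D(V)={3,5,7} D(U)={5,6}: V {3,5,7}->{3,5} => REVISION
Constraint 3 (U != V) on D(U)={5,6} D(V)={3,5}: no change => not a revision
Total revisions = 2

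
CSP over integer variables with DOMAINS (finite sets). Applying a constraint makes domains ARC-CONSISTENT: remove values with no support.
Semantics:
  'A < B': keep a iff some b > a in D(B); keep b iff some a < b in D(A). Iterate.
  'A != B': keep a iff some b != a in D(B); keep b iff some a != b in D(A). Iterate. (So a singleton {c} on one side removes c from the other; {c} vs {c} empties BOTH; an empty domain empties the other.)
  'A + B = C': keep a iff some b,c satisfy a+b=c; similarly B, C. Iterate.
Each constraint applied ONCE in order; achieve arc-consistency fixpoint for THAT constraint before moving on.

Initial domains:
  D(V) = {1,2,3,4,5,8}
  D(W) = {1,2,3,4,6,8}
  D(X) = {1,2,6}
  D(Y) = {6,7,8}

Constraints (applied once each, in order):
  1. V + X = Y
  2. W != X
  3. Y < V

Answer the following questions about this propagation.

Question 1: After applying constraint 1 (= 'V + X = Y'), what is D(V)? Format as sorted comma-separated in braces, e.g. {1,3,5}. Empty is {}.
Constraint 1 (V + X = Y) on D(V)={1,2,3,4,5,8} D(X)={1,2,6} D(Y)={6,7,8}: V {1,2,3,4,5,8}->{1,2,4,5}
So after constraint 1: D(V) = {1,2,4,5}

Answer: {1,2,4,5}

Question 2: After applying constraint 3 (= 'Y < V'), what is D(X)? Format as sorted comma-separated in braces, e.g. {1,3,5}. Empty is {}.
Answer: {1,2,6}

Derivation:
Constraint 1 (V + X = Y) on D(V)={1,2,3,4,5,8} D(X)={1,2,6} D(Y)={6,7,8}: V {1,2,3,4,5,8}->{1,2,4,5}
Constraint 2 (W != X) on D(W)={1,2,3,4,6,8} D(X)={1,2,6}: no change
Constraint 3 (Y < V) on D(Y)={6,7,8} D(V)={1,2,4,5}: Y {6,7,8}->{}; V {1,2,4,5}->{}
So after constraint 3: D(X) = {1,2,6}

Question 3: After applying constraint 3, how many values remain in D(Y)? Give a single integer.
Answer: 0

Derivation:
Constraint 1 (V + X = Y) on D(V)={1,2,3,4,5,8} D(X)={1,2,6} D(Y)={6,7,8}: V {1,2,3,4,5,8}->{1,2,4,5}
Constraint 2 (W != X) on D(W)={1,2,3,4,6,8} D(X)={1,2,6}: no change
Constraint 3 (Y < V) on D(Y)={6,7,8} D(V)={1,2,4,5}: Y {6,7,8}->{}; V {1,2,4,5}->{}
So after constraint 3: D(Y)={}, size = 0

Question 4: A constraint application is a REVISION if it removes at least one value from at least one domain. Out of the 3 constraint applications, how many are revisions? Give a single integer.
Constraint 1 (V + X = Y) on D(V)={1,2,3,4,5,8} D(X)={1,2,6} D(Y)={6,7,8}: V {1,2,3,4,5,8}->{1,2,4,5} => REVISION
Constraint 2 (W != X) on D(W)={1,2,3,4,6,8} D(X)={1,2,6}: no change => not a revision
Constraint 3 (Y < V) on D(Y)={6,7,8} D(V)={1,2,4,5}: Y {6,7,8}->{}; V {1,2,4,5}->{} => REVISION
Total revisions = 2

Answer: 2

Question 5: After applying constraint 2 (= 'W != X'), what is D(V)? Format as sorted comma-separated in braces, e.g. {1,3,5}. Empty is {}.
Constraint 1 (V + X = Y) on D(V)={1,2,3,4,5,8} D(X)={1,2,6} D(Y)={6,7,8}: V {1,2,3,4,5,8}->{1,2,4,5}
Constraint 2 (W != X) on D(W)={1,2,3,4,6,8} D(X)={1,2,6}: no change
So after constraint 2: D(V) = {1,2,4,5}

Answer: {1,2,4,5}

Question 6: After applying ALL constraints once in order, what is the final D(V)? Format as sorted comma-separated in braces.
Answer: {}

Derivation:
Constraint 1 (V + X = Y) on D(V)={1,2,3,4,5,8} D(X)={1,2,6} D(Y)={6,7,8}: V {1,2,3,4,5,8}->{1,2,4,5}
Constraint 2 (W != X) on D(W)={1,2,3,4,6,8} D(X)={1,2,6}: no change
Constraint 3 (Y < V) on D(Y)={6,7,8} D(V)={1,2,4,5}: Y {6,7,8}->{}; V {1,2,4,5}->{}
So after all 3 constraints: D(V) = {}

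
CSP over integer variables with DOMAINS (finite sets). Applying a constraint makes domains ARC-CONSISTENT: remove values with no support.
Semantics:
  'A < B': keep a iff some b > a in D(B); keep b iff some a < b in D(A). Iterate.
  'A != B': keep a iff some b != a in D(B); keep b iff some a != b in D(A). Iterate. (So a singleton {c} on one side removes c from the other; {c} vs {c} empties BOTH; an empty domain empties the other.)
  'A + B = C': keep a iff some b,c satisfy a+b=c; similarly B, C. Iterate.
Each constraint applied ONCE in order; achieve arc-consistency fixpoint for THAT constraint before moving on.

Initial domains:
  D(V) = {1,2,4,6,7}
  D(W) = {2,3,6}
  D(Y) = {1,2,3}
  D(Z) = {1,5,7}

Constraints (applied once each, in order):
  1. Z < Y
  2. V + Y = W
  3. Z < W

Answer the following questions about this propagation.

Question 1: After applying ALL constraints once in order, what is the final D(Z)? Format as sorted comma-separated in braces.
Answer: {1}

Derivation:
Constraint 1 (Z < Y) on D(Z)={1,5,7} D(Y)={1,2,3}: Z {1,5,7}->{1}; Y {1,2,3}->{2,3}
Constraint 2 (V + Y = W) on D(V)={1,2,4,6,7} D(Y)={2,3} D(W)={2,3,6}: V {1,2,4,6,7}->{1,4}; Y {2,3}->{2}; W {2,3,6}->{3,6}
Constraint 3 (Z < W) on D(Z)={1} D(W)={3,6}: no change
So after all 3 constraints: D(Z) = {1}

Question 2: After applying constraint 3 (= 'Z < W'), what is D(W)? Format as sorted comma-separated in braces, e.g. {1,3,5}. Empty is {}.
Constraint 1 (Z < Y) on D(Z)={1,5,7} D(Y)={1,2,3}: Z {1,5,7}->{1}; Y {1,2,3}->{2,3}
Constraint 2 (V + Y = W) on D(V)={1,2,4,6,7} D(Y)={2,3} D(W)={2,3,6}: V {1,2,4,6,7}->{1,4}; Y {2,3}->{2}; W {2,3,6}->{3,6}
Constraint 3 (Z < W) on D(Z)={1} D(W)={3,6}: no change
So after constraint 3: D(W) = {3,6}

Answer: {3,6}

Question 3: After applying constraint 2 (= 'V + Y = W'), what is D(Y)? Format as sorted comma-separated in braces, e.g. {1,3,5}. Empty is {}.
Answer: {2}

Derivation:
Constraint 1 (Z < Y) on D(Z)={1,5,7} D(Y)={1,2,3}: Z {1,5,7}->{1}; Y {1,2,3}->{2,3}
Constraint 2 (V + Y = W) on D(V)={1,2,4,6,7} D(Y)={2,3} D(W)={2,3,6}: V {1,2,4,6,7}->{1,4}; Y {2,3}->{2}; W {2,3,6}->{3,6}
So after constraint 2: D(Y) = {2}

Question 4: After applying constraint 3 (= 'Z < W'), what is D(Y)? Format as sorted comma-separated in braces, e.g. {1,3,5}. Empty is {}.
Answer: {2}

Derivation:
Constraint 1 (Z < Y) on D(Z)={1,5,7} D(Y)={1,2,3}: Z {1,5,7}->{1}; Y {1,2,3}->{2,3}
Constraint 2 (V + Y = W) on D(V)={1,2,4,6,7} D(Y)={2,3} D(W)={2,3,6}: V {1,2,4,6,7}->{1,4}; Y {2,3}->{2}; W {2,3,6}->{3,6}
Constraint 3 (Z < W) on D(Z)={1} D(W)={3,6}: no change
So after constraint 3: D(Y) = {2}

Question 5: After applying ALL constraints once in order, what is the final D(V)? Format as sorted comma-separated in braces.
Answer: {1,4}

Derivation:
Constraint 1 (Z < Y) on D(Z)={1,5,7} D(Y)={1,2,3}: Z {1,5,7}->{1}; Y {1,2,3}->{2,3}
Constraint 2 (V + Y = W) on D(V)={1,2,4,6,7} D(Y)={2,3} D(W)={2,3,6}: V {1,2,4,6,7}->{1,4}; Y {2,3}->{2}; W {2,3,6}->{3,6}
Constraint 3 (Z < W) on D(Z)={1} D(W)={3,6}: no change
So after all 3 constraints: D(V) = {1,4}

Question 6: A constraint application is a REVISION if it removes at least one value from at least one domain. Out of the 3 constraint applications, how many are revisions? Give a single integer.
Answer: 2

Derivation:
Constraint 1 (Z < Y) on D(Z)={1,5,7} D(Y)={1,2,3}: Z {1,5,7}->{1}; Y {1,2,3}->{2,3} => REVISION
Constraint 2 (V + Y = W) on D(V)={1,2,4,6,7} D(Y)={2,3} D(W)={2,3,6}: V {1,2,4,6,7}->{1,4}; Y {2,3}->{2}; W {2,3,6}->{3,6} => REVISION
Constraint 3 (Z < W) on D(Z)={1} D(W)={3,6}: no change => not a revision
Total revisions = 2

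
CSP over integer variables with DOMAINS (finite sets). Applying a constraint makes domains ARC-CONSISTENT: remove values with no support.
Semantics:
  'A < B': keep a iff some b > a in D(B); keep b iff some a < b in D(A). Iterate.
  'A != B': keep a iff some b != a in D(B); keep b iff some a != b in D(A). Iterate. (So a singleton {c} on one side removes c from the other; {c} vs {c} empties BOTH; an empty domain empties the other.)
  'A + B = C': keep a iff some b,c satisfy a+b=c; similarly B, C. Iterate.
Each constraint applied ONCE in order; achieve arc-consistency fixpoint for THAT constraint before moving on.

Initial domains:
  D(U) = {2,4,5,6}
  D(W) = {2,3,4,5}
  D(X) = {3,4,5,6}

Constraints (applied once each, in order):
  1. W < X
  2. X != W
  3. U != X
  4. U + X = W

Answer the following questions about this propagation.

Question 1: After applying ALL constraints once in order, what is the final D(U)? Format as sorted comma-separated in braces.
Constraint 1 (W < X) on D(W)={2,3,4,5} D(X)={3,4,5,6}: no change
Constraint 2 (X != W) on D(X)={3,4,5,6} D(W)={2,3,4,5}: no change
Constraint 3 (U != X) on D(U)={2,4,5,6} D(X)={3,4,5,6}: no change
Constraint 4 (U + X = W) on D(U)={2,4,5,6} D(X)={3,4,5,6} D(W)={2,3,4,5}: U {2,4,5,6}->{2}; X {3,4,5,6}->{3}; W {2,3,4,5}->{5}
So after all 4 constraints: D(U) = {2}

Answer: {2}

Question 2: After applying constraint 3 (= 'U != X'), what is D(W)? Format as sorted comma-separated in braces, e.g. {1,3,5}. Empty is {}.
Answer: {2,3,4,5}

Derivation:
Constraint 1 (W < X) on D(W)={2,3,4,5} D(X)={3,4,5,6}: no change
Constraint 2 (X != W) on D(X)={3,4,5,6} D(W)={2,3,4,5}: no change
Constraint 3 (U != X) on D(U)={2,4,5,6} D(X)={3,4,5,6}: no change
So after constraint 3: D(W) = {2,3,4,5}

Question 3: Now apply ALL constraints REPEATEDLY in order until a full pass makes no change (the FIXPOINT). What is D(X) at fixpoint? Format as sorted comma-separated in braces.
Answer: {}

Derivation:
pass 0 (initial): D(X)={3,4,5,6}
pass 1: U {2,4,5,6}->{2}; W {2,3,4,5}->{5}; X {3,4,5,6}->{3}
pass 2: U {2}->{}; W {5}->{}; X {3}->{}
pass 3: no change
Fixpoint after 3 passes: D(X) = {}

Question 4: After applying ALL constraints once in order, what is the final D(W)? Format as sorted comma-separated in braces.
Constraint 1 (W < X) on D(W)={2,3,4,5} D(X)={3,4,5,6}: no change
Constraint 2 (X != W) on D(X)={3,4,5,6} D(W)={2,3,4,5}: no change
Constraint 3 (U != X) on D(U)={2,4,5,6} D(X)={3,4,5,6}: no change
Constraint 4 (U + X = W) on D(U)={2,4,5,6} D(X)={3,4,5,6} D(W)={2,3,4,5}: U {2,4,5,6}->{2}; X {3,4,5,6}->{3}; W {2,3,4,5}->{5}
So after all 4 constraints: D(W) = {5}

Answer: {5}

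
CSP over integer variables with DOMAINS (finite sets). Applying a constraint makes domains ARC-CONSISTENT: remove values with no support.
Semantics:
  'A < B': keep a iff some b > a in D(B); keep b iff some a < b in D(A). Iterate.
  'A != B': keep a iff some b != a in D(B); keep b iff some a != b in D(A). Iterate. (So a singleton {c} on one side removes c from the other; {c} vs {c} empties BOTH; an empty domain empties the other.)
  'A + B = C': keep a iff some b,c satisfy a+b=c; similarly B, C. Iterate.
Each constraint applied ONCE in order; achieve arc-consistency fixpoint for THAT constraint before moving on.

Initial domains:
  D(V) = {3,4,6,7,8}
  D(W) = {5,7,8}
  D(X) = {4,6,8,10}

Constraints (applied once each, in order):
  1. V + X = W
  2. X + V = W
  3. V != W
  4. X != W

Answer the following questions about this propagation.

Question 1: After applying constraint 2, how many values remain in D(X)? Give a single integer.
Constraint 1 (V + X = W) on D(V)={3,4,6,7,8} D(X)={4,6,8,10} D(W)={5,7,8}: V {3,4,6,7,8}->{3,4}; X {4,6,8,10}->{4}; W {5,7,8}->{7,8}
Constraint 2 (X + V = W) on D(X)={4} D(V)={3,4} D(W)={7,8}: no change
So after constraint 2: D(X)={4}, size = 1

Answer: 1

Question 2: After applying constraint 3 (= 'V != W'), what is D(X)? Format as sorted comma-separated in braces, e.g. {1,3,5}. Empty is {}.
Answer: {4}

Derivation:
Constraint 1 (V + X = W) on D(V)={3,4,6,7,8} D(X)={4,6,8,10} D(W)={5,7,8}: V {3,4,6,7,8}->{3,4}; X {4,6,8,10}->{4}; W {5,7,8}->{7,8}
Constraint 2 (X + V = W) on D(X)={4} D(V)={3,4} D(W)={7,8}: no change
Constraint 3 (V != W) on D(V)={3,4} D(W)={7,8}: no change
So after constraint 3: D(X) = {4}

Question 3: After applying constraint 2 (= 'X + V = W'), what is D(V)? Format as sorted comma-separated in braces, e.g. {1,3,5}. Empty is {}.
Constraint 1 (V + X = W) on D(V)={3,4,6,7,8} D(X)={4,6,8,10} D(W)={5,7,8}: V {3,4,6,7,8}->{3,4}; X {4,6,8,10}->{4}; W {5,7,8}->{7,8}
Constraint 2 (X + V = W) on D(X)={4} D(V)={3,4} D(W)={7,8}: no change
So after constraint 2: D(V) = {3,4}

Answer: {3,4}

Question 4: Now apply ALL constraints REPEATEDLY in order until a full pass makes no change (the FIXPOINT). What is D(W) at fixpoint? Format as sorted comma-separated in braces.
pass 0 (initial): D(W)={5,7,8}
pass 1: V {3,4,6,7,8}->{3,4}; W {5,7,8}->{7,8}; X {4,6,8,10}->{4}
pass 2: no change
Fixpoint after 2 passes: D(W) = {7,8}

Answer: {7,8}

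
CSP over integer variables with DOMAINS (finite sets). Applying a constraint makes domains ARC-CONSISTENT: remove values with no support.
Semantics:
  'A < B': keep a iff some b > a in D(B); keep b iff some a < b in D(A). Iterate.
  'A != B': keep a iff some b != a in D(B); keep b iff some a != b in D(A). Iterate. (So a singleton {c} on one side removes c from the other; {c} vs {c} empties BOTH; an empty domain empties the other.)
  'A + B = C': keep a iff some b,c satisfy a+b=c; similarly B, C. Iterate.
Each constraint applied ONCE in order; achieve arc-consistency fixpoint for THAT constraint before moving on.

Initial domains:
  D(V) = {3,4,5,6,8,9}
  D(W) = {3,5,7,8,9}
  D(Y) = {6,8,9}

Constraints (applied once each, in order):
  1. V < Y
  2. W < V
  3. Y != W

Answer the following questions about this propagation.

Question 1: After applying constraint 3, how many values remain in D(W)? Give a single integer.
Answer: 3

Derivation:
Constraint 1 (V < Y) on D(V)={3,4,5,6,8,9} D(Y)={6,8,9}: V {3,4,5,6,8,9}->{3,4,5,6,8}
Constraint 2 (W < V) on D(W)={3,5,7,8,9} D(V)={3,4,5,6,8}: W {3,5,7,8,9}->{3,5,7}; V {3,4,5,6,8}->{4,5,6,8}
Constraint 3 (Y != W) on D(Y)={6,8,9} D(W)={3,5,7}: no change
So after constraint 3: D(W)={3,5,7}, size = 3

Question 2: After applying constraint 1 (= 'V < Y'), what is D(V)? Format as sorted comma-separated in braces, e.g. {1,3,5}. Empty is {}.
Answer: {3,4,5,6,8}

Derivation:
Constraint 1 (V < Y) on D(V)={3,4,5,6,8,9} D(Y)={6,8,9}: V {3,4,5,6,8,9}->{3,4,5,6,8}
So after constraint 1: D(V) = {3,4,5,6,8}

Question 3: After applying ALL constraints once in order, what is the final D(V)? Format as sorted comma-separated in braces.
Constraint 1 (V < Y) on D(V)={3,4,5,6,8,9} D(Y)={6,8,9}: V {3,4,5,6,8,9}->{3,4,5,6,8}
Constraint 2 (W < V) on D(W)={3,5,7,8,9} D(V)={3,4,5,6,8}: W {3,5,7,8,9}->{3,5,7}; V {3,4,5,6,8}->{4,5,6,8}
Constraint 3 (Y != W) on D(Y)={6,8,9} D(W)={3,5,7}: no change
So after all 3 constraints: D(V) = {4,5,6,8}

Answer: {4,5,6,8}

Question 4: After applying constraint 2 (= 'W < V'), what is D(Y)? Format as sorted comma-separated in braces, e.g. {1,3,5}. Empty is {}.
Constraint 1 (V < Y) on D(V)={3,4,5,6,8,9} D(Y)={6,8,9}: V {3,4,5,6,8,9}->{3,4,5,6,8}
Constraint 2 (W < V) on D(W)={3,5,7,8,9} D(V)={3,4,5,6,8}: W {3,5,7,8,9}->{3,5,7}; V {3,4,5,6,8}->{4,5,6,8}
So after constraint 2: D(Y) = {6,8,9}

Answer: {6,8,9}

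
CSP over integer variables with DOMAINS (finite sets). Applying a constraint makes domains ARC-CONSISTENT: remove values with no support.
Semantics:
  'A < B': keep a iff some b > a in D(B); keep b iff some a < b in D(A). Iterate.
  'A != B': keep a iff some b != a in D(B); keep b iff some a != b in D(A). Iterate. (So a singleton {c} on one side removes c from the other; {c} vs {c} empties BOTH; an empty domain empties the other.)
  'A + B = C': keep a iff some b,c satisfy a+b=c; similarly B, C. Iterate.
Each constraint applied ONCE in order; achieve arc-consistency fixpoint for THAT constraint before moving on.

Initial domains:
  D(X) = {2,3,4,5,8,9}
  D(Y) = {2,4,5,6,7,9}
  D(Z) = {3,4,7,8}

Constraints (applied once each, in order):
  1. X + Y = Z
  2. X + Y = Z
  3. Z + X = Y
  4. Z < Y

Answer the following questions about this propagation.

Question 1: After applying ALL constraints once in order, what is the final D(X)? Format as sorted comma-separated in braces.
Constraint 1 (X + Y = Z) on D(X)={2,3,4,5,8,9} D(Y)={2,4,5,6,7,9} D(Z)={3,4,7,8}: X {2,3,4,5,8,9}->{2,3,4,5}; Y {2,4,5,6,7,9}->{2,4,5,6}; Z {3,4,7,8}->{4,7,8}
Constraint 2 (X + Y = Z) on D(X)={2,3,4,5} D(Y)={2,4,5,6} D(Z)={4,7,8}: no change
Constraint 3 (Z + X = Y) on D(Z)={4,7,8} D(X)={2,3,4,5} D(Y)={2,4,5,6}: Z {4,7,8}->{4}; X {2,3,4,5}->{2}; Y {2,4,5,6}->{6}
Constraint 4 (Z < Y) on D(Z)={4} D(Y)={6}: no change
So after all 4 constraints: D(X) = {2}

Answer: {2}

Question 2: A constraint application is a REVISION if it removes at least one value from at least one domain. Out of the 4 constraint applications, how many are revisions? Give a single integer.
Constraint 1 (X + Y = Z) on D(X)={2,3,4,5,8,9} D(Y)={2,4,5,6,7,9} D(Z)={3,4,7,8}: X {2,3,4,5,8,9}->{2,3,4,5}; Y {2,4,5,6,7,9}->{2,4,5,6}; Z {3,4,7,8}->{4,7,8} => REVISION
Constraint 2 (X + Y = Z) on D(X)={2,3,4,5} D(Y)={2,4,5,6} D(Z)={4,7,8}: no change => not a revision
Constraint 3 (Z + X = Y) on D(Z)={4,7,8} D(X)={2,3,4,5} D(Y)={2,4,5,6}: Z {4,7,8}->{4}; X {2,3,4,5}->{2}; Y {2,4,5,6}->{6} => REVISION
Constraint 4 (Z < Y) on D(Z)={4} D(Y)={6}: no change => not a revision
Total revisions = 2

Answer: 2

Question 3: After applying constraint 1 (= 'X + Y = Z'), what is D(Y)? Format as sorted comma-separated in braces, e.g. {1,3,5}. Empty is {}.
Constraint 1 (X + Y = Z) on D(X)={2,3,4,5,8,9} D(Y)={2,4,5,6,7,9} D(Z)={3,4,7,8}: X {2,3,4,5,8,9}->{2,3,4,5}; Y {2,4,5,6,7,9}->{2,4,5,6}; Z {3,4,7,8}->{4,7,8}
So after constraint 1: D(Y) = {2,4,5,6}

Answer: {2,4,5,6}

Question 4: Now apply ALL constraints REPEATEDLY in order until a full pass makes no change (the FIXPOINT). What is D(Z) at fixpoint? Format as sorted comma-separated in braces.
Answer: {}

Derivation:
pass 0 (initial): D(Z)={3,4,7,8}
pass 1: X {2,3,4,5,8,9}->{2}; Y {2,4,5,6,7,9}->{6}; Z {3,4,7,8}->{4}
pass 2: X {2}->{}; Y {6}->{}; Z {4}->{}
pass 3: no change
Fixpoint after 3 passes: D(Z) = {}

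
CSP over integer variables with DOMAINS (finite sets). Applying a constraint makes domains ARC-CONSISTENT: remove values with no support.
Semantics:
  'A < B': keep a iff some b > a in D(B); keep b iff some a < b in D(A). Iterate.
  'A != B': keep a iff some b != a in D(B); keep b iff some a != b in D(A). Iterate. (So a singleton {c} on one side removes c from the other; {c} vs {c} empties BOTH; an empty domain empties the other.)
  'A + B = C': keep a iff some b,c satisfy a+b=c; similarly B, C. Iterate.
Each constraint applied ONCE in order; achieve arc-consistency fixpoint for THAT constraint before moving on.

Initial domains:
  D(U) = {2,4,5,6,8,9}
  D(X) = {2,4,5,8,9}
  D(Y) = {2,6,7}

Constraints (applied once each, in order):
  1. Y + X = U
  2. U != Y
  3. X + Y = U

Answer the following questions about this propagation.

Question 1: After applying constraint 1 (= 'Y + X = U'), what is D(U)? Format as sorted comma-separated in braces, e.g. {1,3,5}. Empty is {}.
Answer: {4,6,8,9}

Derivation:
Constraint 1 (Y + X = U) on D(Y)={2,6,7} D(X)={2,4,5,8,9} D(U)={2,4,5,6,8,9}: X {2,4,5,8,9}->{2,4}; U {2,4,5,6,8,9}->{4,6,8,9}
So after constraint 1: D(U) = {4,6,8,9}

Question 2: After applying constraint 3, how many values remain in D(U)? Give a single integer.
Constraint 1 (Y + X = U) on D(Y)={2,6,7} D(X)={2,4,5,8,9} D(U)={2,4,5,6,8,9}: X {2,4,5,8,9}->{2,4}; U {2,4,5,6,8,9}->{4,6,8,9}
Constraint 2 (U != Y) on D(U)={4,6,8,9} D(Y)={2,6,7}: no change
Constraint 3 (X + Y = U) on D(X)={2,4} D(Y)={2,6,7} D(U)={4,6,8,9}: no change
So after constraint 3: D(U)={4,6,8,9}, size = 4

Answer: 4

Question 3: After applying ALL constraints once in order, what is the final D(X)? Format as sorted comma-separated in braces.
Constraint 1 (Y + X = U) on D(Y)={2,6,7} D(X)={2,4,5,8,9} D(U)={2,4,5,6,8,9}: X {2,4,5,8,9}->{2,4}; U {2,4,5,6,8,9}->{4,6,8,9}
Constraint 2 (U != Y) on D(U)={4,6,8,9} D(Y)={2,6,7}: no change
Constraint 3 (X + Y = U) on D(X)={2,4} D(Y)={2,6,7} D(U)={4,6,8,9}: no change
So after all 3 constraints: D(X) = {2,4}

Answer: {2,4}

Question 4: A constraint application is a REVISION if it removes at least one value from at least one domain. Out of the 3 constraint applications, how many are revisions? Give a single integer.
Answer: 1

Derivation:
Constraint 1 (Y + X = U) on D(Y)={2,6,7} D(X)={2,4,5,8,9} D(U)={2,4,5,6,8,9}: X {2,4,5,8,9}->{2,4}; U {2,4,5,6,8,9}->{4,6,8,9} => REVISION
Constraint 2 (U != Y) on D(U)={4,6,8,9} D(Y)={2,6,7}: no change => not a revision
Constraint 3 (X + Y = U) on D(X)={2,4} D(Y)={2,6,7} D(U)={4,6,8,9}: no change => not a revision
Total revisions = 1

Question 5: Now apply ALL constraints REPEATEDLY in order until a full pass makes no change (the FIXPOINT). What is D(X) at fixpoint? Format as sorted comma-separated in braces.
pass 0 (initial): D(X)={2,4,5,8,9}
pass 1: U {2,4,5,6,8,9}->{4,6,8,9}; X {2,4,5,8,9}->{2,4}
pass 2: no change
Fixpoint after 2 passes: D(X) = {2,4}

Answer: {2,4}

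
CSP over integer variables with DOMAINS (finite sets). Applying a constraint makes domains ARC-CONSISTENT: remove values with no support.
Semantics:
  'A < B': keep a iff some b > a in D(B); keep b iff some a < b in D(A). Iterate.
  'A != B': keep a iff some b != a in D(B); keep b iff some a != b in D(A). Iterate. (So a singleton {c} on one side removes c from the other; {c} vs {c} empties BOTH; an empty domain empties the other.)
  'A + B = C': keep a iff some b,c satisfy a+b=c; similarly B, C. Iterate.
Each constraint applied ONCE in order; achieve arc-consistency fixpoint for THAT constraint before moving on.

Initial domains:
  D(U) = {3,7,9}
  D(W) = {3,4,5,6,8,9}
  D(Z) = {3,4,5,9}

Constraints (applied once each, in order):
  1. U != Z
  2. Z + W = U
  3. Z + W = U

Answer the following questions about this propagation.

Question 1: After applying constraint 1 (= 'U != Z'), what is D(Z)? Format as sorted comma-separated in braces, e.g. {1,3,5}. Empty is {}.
Constraint 1 (U != Z) on D(U)={3,7,9} D(Z)={3,4,5,9}: no change
So after constraint 1: D(Z) = {3,4,5,9}

Answer: {3,4,5,9}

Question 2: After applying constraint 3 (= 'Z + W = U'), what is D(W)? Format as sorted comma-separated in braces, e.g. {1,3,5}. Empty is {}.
Constraint 1 (U != Z) on D(U)={3,7,9} D(Z)={3,4,5,9}: no change
Constraint 2 (Z + W = U) on D(Z)={3,4,5,9} D(W)={3,4,5,6,8,9} D(U)={3,7,9}: Z {3,4,5,9}->{3,4,5}; W {3,4,5,6,8,9}->{3,4,5,6}; U {3,7,9}->{7,9}
Constraint 3 (Z + W = U) on D(Z)={3,4,5} D(W)={3,4,5,6} D(U)={7,9}: no change
So after constraint 3: D(W) = {3,4,5,6}

Answer: {3,4,5,6}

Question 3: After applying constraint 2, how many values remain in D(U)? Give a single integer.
Constraint 1 (U != Z) on D(U)={3,7,9} D(Z)={3,4,5,9}: no change
Constraint 2 (Z + W = U) on D(Z)={3,4,5,9} D(W)={3,4,5,6,8,9} D(U)={3,7,9}: Z {3,4,5,9}->{3,4,5}; W {3,4,5,6,8,9}->{3,4,5,6}; U {3,7,9}->{7,9}
So after constraint 2: D(U)={7,9}, size = 2

Answer: 2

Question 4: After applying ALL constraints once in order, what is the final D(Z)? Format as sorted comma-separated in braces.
Constraint 1 (U != Z) on D(U)={3,7,9} D(Z)={3,4,5,9}: no change
Constraint 2 (Z + W = U) on D(Z)={3,4,5,9} D(W)={3,4,5,6,8,9} D(U)={3,7,9}: Z {3,4,5,9}->{3,4,5}; W {3,4,5,6,8,9}->{3,4,5,6}; U {3,7,9}->{7,9}
Constraint 3 (Z + W = U) on D(Z)={3,4,5} D(W)={3,4,5,6} D(U)={7,9}: no change
So after all 3 constraints: D(Z) = {3,4,5}

Answer: {3,4,5}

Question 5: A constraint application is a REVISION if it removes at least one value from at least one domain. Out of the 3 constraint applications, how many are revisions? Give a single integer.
Answer: 1

Derivation:
Constraint 1 (U != Z) on D(U)={3,7,9} D(Z)={3,4,5,9}: no change => not a revision
Constraint 2 (Z + W = U) on D(Z)={3,4,5,9} D(W)={3,4,5,6,8,9} D(U)={3,7,9}: Z {3,4,5,9}->{3,4,5}; W {3,4,5,6,8,9}->{3,4,5,6}; U {3,7,9}->{7,9} => REVISION
Constraint 3 (Z + W = U) on D(Z)={3,4,5} D(W)={3,4,5,6} D(U)={7,9}: no change => not a revision
Total revisions = 1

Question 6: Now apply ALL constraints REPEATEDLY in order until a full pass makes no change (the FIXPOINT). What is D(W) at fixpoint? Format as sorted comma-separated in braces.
pass 0 (initial): D(W)={3,4,5,6,8,9}
pass 1: U {3,7,9}->{7,9}; W {3,4,5,6,8,9}->{3,4,5,6}; Z {3,4,5,9}->{3,4,5}
pass 2: no change
Fixpoint after 2 passes: D(W) = {3,4,5,6}

Answer: {3,4,5,6}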